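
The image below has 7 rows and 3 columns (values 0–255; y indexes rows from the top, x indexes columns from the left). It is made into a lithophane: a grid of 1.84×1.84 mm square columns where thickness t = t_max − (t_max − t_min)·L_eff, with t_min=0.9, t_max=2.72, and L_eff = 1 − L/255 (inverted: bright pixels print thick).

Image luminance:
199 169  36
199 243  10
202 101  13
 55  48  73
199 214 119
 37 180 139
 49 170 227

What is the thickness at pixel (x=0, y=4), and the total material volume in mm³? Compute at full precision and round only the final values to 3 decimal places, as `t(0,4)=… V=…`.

span = t_max - t_min = 2.72 - 0.9 = 1.820
L(0,4) = 199, L_eff = 1 - 199/255 = 0.219608 (inverted)
t(0,4) = 2.72 - 1.820·0.219608 = 2.320
Σt over all 7·3 pixels = 161679/4250 ≈ 38.0421176
V = pitch²·Σt = 1.84²·161679/4250 = 128.795

t(0,4)=2.320 V=128.795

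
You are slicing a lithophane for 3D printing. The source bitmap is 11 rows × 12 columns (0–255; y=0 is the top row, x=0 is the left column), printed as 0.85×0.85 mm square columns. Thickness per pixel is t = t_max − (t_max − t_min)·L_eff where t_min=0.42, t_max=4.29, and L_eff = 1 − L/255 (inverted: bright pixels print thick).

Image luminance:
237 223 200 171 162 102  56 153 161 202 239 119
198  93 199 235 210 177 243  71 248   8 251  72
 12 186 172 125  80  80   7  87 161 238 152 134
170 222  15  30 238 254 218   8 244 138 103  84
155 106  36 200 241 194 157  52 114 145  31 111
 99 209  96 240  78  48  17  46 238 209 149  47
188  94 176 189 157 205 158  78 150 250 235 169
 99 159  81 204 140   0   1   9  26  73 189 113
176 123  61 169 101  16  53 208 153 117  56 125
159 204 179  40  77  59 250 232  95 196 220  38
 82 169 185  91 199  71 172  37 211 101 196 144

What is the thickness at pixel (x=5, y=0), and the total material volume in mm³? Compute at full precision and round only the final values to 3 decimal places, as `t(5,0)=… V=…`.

span = t_max - t_min = 4.29 - 0.42 = 3.870
L(5,0) = 102, L_eff = 1 - 102/255 = 0.600000 (inverted)
t(5,0) = 4.29 - 3.870·0.600000 = 1.968
Σt over all 11·12 pixels = 1403973/4250 ≈ 330.3465882
V = pitch²·Σt = 0.85²·1403973/4250 = 238.675

t(5,0)=1.968 V=238.675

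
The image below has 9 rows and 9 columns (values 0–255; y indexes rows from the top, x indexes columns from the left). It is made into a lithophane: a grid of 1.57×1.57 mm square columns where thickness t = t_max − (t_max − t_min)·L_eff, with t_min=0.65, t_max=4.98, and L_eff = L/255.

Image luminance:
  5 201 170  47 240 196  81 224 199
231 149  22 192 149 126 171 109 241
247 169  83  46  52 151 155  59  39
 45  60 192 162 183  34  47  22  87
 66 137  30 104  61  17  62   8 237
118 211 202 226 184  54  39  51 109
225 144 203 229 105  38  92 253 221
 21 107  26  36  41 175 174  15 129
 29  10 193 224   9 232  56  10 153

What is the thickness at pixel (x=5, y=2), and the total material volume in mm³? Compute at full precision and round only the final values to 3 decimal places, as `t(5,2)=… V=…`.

span = t_max - t_min = 4.98 - 0.65 = 4.330
L(5,2) = 151, L_eff = 151/255 = 0.592157
t(5,2) = 4.98 - 4.330·0.592157 = 2.416
Σt over all 9·9 pixels = 3053437/12750 ≈ 239.4852549
V = pitch²·Σt = 1.57²·3053437/12750 = 590.307

t(5,2)=2.416 V=590.307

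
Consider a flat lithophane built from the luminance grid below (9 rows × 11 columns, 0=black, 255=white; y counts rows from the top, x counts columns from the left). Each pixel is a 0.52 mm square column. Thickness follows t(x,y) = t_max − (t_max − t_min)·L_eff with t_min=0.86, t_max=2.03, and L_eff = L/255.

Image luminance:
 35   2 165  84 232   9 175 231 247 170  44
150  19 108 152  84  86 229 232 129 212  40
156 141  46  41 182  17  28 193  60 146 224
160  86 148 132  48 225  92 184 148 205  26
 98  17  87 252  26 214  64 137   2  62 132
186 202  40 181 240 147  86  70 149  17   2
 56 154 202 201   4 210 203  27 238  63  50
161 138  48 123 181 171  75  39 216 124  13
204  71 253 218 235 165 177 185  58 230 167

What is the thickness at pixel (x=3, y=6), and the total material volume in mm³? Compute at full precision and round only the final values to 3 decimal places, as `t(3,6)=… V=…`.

span = t_max - t_min = 2.03 - 0.86 = 1.170
L(3,6) = 201, L_eff = 201/255 = 0.788235
t(3,6) = 2.03 - 1.170·0.788235 = 1.108
Σt over all 9·11 pixels = 1217079/8500 ≈ 143.1857647
V = pitch²·Σt = 0.52²·1217079/8500 = 38.717

t(3,6)=1.108 V=38.717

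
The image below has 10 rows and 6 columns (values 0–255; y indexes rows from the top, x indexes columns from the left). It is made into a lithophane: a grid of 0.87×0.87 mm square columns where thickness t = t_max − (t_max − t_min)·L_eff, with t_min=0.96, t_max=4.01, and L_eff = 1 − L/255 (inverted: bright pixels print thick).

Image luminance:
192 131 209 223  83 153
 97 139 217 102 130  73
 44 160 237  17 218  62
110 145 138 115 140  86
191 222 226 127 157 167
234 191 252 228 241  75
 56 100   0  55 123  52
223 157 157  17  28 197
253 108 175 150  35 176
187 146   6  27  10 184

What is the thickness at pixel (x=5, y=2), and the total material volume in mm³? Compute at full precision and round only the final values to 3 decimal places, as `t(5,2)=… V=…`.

t(5,2)=1.702 V=117.417

span = t_max - t_min = 4.01 - 0.96 = 3.050
L(5,2) = 62, L_eff = 1 - 62/255 = 0.756863 (inverted)
t(5,2) = 4.01 - 3.050·0.756863 = 1.702
Σt over all 10·6 pixels = 131859/850 ≈ 155.1282353
V = pitch²·Σt = 0.87²·131859/850 = 117.417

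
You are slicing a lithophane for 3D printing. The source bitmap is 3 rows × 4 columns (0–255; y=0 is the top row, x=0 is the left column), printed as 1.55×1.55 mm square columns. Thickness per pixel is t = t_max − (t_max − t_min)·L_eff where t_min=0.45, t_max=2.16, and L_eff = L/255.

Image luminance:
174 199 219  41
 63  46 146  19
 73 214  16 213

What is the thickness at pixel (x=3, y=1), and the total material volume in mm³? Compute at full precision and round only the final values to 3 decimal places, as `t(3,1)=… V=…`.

span = t_max - t_min = 2.16 - 0.45 = 1.710
L(3,1) = 19, L_eff = 19/255 = 0.074510
t(3,1) = 2.16 - 1.710·0.074510 = 2.033
Σt over all 3·4 pixels = 139209/8500 ≈ 16.3775294
V = pitch²·Σt = 1.55²·139209/8500 = 39.347

t(3,1)=2.033 V=39.347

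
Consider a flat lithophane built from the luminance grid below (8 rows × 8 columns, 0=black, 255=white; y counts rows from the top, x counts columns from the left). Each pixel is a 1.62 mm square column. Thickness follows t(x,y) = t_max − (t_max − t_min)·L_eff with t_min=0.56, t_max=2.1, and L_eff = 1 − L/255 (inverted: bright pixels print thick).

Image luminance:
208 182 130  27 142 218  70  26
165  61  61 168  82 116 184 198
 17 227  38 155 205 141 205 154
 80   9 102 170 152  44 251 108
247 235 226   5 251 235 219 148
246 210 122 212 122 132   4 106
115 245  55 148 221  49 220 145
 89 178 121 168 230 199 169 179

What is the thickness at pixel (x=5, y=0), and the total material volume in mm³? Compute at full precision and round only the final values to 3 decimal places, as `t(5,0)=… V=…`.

span = t_max - t_min = 2.1 - 0.56 = 1.540
L(5,0) = 218, L_eff = 1 - 218/255 = 0.145098 (inverted)
t(5,0) = 2.1 - 1.540·0.145098 = 1.877
Σt over all 8·8 pixels = 1176679/12750 ≈ 92.2885490
V = pitch²·Σt = 1.62²·1176679/12750 = 242.202

t(5,0)=1.877 V=242.202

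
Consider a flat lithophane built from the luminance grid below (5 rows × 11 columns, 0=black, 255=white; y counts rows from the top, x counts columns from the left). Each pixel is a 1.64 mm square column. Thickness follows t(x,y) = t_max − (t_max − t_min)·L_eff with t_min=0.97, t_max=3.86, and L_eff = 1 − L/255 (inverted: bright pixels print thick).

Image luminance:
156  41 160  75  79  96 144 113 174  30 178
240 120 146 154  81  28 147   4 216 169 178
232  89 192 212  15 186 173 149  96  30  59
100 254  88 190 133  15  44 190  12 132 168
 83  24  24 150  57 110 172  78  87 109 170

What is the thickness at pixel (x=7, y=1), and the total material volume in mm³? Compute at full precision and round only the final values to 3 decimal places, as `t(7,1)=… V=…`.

t(7,1)=1.015 V=343.209

span = t_max - t_min = 3.86 - 0.97 = 2.890
L(7,1) = 4, L_eff = 1 - 4/255 = 0.984314 (inverted)
t(7,1) = 3.86 - 2.890·0.984314 = 1.015
Σt over all 5·11 pixels = 127.606
V = pitch²·Σt = 1.64²·127.606 = 343.209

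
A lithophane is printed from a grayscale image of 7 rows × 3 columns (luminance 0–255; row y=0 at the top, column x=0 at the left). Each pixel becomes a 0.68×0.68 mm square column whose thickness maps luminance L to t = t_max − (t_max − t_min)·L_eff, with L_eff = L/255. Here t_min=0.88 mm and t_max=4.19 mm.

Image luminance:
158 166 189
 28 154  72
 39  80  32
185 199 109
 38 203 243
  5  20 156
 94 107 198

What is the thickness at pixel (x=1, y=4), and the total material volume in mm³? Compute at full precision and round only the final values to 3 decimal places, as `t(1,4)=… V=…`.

span = t_max - t_min = 4.19 - 0.88 = 3.310
L(1,4) = 203, L_eff = 203/255 = 0.796078
t(1,4) = 4.19 - 3.310·0.796078 = 1.555
Σt over all 7·3 pixels = 23742/425 ≈ 55.8635294
V = pitch²·Σt = 0.68²·23742/425 = 25.831

t(1,4)=1.555 V=25.831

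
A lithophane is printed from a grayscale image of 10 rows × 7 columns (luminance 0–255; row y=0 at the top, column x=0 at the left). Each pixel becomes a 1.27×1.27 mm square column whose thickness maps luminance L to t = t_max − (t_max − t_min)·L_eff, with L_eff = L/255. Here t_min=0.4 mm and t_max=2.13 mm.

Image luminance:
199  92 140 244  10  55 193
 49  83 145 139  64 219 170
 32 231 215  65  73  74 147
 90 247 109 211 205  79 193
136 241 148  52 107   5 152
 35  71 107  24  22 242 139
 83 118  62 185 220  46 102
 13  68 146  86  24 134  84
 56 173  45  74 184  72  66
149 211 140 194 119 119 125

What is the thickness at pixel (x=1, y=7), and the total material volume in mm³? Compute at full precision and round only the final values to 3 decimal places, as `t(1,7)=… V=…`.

span = t_max - t_min = 2.13 - 0.4 = 1.730
L(1,7) = 68, L_eff = 68/255 = 0.266667
t(1,7) = 2.13 - 1.730·0.266667 = 1.669
Σt over all 10·7 pixels = 392859/4250 ≈ 92.4374118
V = pitch²·Σt = 1.27²·392859/4250 = 149.092

t(1,7)=1.669 V=149.092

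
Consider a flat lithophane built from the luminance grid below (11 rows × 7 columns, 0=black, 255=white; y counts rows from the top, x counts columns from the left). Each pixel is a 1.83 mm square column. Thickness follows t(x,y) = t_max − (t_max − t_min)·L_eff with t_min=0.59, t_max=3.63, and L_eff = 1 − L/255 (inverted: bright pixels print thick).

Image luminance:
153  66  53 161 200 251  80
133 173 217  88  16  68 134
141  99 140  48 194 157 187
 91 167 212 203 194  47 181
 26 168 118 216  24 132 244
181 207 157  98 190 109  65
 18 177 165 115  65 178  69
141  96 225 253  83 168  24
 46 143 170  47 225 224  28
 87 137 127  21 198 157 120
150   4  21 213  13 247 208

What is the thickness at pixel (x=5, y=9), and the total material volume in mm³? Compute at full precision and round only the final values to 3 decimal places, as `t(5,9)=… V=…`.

t(5,9)=2.462 V=557.450

span = t_max - t_min = 3.63 - 0.59 = 3.040
L(5,9) = 157, L_eff = 1 - 157/255 = 0.384314 (inverted)
t(5,9) = 3.63 - 3.040·0.384314 = 2.462
Σt over all 11·7 pixels = 1414891/8500 ≈ 166.4577647
V = pitch²·Σt = 1.83²·1414891/8500 = 557.450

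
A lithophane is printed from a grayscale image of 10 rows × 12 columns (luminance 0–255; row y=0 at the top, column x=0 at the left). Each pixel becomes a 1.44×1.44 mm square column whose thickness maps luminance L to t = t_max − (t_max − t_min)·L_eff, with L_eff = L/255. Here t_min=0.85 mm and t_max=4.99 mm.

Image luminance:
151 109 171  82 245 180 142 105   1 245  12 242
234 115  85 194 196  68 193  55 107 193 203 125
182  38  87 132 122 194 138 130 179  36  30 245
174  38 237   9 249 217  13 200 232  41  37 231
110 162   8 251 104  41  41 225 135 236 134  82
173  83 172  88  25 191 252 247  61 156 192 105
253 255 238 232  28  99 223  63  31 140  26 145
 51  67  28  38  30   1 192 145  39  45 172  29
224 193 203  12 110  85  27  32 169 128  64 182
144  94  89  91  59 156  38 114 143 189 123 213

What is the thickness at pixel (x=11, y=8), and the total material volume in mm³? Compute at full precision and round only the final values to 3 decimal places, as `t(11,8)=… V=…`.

span = t_max - t_min = 4.99 - 0.85 = 4.140
L(11,8) = 182, L_eff = 182/255 = 0.713725
t(11,8) = 4.99 - 4.140·0.713725 = 2.035
Σt over all 10·12 pixels = 148437/425 ≈ 349.2635294
V = pitch²·Σt = 1.44²·148437/425 = 724.233

t(11,8)=2.035 V=724.233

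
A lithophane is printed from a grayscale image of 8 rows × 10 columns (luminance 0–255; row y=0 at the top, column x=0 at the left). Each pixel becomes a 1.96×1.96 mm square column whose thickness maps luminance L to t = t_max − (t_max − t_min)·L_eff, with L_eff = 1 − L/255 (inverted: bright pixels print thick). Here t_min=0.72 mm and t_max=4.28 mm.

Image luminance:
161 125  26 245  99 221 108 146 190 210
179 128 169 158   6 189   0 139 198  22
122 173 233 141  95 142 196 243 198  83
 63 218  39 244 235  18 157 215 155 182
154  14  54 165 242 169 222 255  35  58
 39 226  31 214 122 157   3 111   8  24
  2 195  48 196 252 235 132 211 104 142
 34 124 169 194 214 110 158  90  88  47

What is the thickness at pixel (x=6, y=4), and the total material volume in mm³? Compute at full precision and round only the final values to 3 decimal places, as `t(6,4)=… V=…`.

t(6,4)=3.819 V=806.881

span = t_max - t_min = 4.28 - 0.72 = 3.560
L(6,4) = 222, L_eff = 1 - 222/255 = 0.129412 (inverted)
t(6,4) = 4.28 - 3.560·0.129412 = 3.819
Σt over all 8·10 pixels = 1338991/6375 ≈ 210.0378039
V = pitch²·Σt = 1.96²·1338991/6375 = 806.881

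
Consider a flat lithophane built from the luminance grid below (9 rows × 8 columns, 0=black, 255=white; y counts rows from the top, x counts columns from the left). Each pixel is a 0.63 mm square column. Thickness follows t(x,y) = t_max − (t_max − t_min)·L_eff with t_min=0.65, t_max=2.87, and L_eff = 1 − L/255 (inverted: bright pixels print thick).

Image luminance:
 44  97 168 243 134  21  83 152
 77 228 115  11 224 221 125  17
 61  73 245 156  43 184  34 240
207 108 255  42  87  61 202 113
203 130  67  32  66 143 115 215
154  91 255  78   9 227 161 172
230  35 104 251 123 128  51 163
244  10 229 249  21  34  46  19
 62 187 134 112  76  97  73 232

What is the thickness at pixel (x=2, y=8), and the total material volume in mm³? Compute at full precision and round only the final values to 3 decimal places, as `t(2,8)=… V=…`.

span = t_max - t_min = 2.87 - 0.65 = 2.220
L(2,8) = 134, L_eff = 1 - 134/255 = 0.474510 (inverted)
t(2,8) = 2.87 - 2.220·0.474510 = 1.817
Σt over all 9·8 pixels = 535563/4250 ≈ 126.0148235
V = pitch²·Σt = 0.63²·535563/4250 = 50.015

t(2,8)=1.817 V=50.015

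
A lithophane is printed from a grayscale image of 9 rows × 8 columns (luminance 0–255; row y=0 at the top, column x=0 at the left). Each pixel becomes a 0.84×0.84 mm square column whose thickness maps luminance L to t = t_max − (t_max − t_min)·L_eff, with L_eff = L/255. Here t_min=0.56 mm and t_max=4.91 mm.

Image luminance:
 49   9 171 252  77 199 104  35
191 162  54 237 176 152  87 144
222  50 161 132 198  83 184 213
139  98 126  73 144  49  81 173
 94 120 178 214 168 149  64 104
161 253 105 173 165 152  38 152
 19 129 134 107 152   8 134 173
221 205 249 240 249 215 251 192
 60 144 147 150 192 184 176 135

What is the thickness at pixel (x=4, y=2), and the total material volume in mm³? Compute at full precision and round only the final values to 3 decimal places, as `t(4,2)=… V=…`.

t(4,2)=1.532 V=124.491

span = t_max - t_min = 4.91 - 0.56 = 4.350
L(4,2) = 198, L_eff = 198/255 = 0.776471
t(4,2) = 4.91 - 4.350·0.776471 = 1.532
Σt over all 9·8 pixels = 59987/340 ≈ 176.4323529
V = pitch²·Σt = 0.84²·59987/340 = 124.491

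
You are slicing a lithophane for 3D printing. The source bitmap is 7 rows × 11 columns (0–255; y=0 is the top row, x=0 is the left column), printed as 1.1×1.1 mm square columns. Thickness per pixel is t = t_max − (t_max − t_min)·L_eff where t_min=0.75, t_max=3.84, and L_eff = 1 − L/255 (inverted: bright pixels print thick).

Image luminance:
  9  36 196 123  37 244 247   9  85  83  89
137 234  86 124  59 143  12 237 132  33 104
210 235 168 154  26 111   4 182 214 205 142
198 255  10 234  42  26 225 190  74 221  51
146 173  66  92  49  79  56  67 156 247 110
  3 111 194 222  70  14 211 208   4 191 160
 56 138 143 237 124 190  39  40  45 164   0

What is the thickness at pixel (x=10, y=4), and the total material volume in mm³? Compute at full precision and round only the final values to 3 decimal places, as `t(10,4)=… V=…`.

span = t_max - t_min = 3.84 - 0.75 = 3.090
L(10,4) = 110, L_eff = 1 - 110/255 = 0.568627 (inverted)
t(10,4) = 3.84 - 3.090·0.568627 = 2.083
Σt over all 7·11 pixels = 731649/4250 ≈ 172.1527059
V = pitch²·Σt = 1.1²·731649/4250 = 208.305

t(10,4)=2.083 V=208.305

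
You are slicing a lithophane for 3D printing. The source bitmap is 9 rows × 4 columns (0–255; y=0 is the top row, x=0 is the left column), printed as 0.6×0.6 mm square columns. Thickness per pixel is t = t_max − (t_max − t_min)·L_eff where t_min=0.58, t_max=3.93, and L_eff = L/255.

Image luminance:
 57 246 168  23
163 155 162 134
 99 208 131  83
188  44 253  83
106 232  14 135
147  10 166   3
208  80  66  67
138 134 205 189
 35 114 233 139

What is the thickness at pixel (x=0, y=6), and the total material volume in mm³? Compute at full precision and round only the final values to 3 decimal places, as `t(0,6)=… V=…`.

t(0,6)=1.197 V=29.092

span = t_max - t_min = 3.93 - 0.58 = 3.350
L(0,6) = 208, L_eff = 208/255 = 0.815686
t(0,6) = 3.93 - 3.350·0.815686 = 1.197
Σt over all 9·4 pixels = 206071/2550 ≈ 80.8121569
V = pitch²·Σt = 0.6²·206071/2550 = 29.092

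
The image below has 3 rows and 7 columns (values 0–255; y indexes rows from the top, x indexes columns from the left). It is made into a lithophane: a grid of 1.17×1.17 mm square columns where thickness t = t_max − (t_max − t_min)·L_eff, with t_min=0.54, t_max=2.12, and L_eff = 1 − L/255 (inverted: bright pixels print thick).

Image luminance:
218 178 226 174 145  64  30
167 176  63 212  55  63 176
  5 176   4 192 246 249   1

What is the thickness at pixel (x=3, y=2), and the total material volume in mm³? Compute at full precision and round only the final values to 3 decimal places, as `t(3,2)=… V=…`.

span = t_max - t_min = 2.12 - 0.54 = 1.580
L(3,2) = 192, L_eff = 1 - 192/255 = 0.247059 (inverted)
t(3,2) = 2.12 - 1.580·0.247059 = 1.730
Σt over all 3·7 pixels = 24491/850 ≈ 28.8129412
V = pitch²·Σt = 1.17²·24491/850 = 39.442

t(3,2)=1.730 V=39.442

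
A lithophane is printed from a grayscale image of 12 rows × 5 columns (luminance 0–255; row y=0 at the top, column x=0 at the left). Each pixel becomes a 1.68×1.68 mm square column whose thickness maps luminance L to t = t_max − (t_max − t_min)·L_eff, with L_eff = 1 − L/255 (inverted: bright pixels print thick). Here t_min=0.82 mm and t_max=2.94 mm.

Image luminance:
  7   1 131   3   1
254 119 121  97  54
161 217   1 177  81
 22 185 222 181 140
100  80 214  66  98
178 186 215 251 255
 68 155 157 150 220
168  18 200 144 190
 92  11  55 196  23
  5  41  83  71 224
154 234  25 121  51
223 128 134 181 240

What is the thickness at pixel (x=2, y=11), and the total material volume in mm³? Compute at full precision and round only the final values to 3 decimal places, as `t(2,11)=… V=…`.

span = t_max - t_min = 2.94 - 0.82 = 2.120
L(2,11) = 134, L_eff = 1 - 134/255 = 0.474510 (inverted)
t(2,11) = 2.94 - 2.120·0.474510 = 1.934
Σt over all 12·5 pixels = 143078/1275 ≈ 112.2180392
V = pitch²·Σt = 1.68²·143078/1275 = 316.724

t(2,11)=1.934 V=316.724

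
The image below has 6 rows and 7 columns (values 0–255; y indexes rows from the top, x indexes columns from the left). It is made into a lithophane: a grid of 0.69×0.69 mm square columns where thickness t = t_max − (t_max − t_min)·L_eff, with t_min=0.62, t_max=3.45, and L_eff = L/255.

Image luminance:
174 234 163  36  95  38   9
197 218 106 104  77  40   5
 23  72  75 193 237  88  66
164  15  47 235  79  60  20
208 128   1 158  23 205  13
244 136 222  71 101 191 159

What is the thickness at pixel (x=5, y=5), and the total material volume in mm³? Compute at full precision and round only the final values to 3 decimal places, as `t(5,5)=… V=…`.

span = t_max - t_min = 3.45 - 0.62 = 2.830
L(5,5) = 191, L_eff = 191/255 = 0.749020
t(5,5) = 3.45 - 2.830·0.749020 = 1.330
Σt over all 6·7 pixels = 117818/1275 ≈ 92.4062745
V = pitch²·Σt = 0.69²·117818/1275 = 43.995

t(5,5)=1.330 V=43.995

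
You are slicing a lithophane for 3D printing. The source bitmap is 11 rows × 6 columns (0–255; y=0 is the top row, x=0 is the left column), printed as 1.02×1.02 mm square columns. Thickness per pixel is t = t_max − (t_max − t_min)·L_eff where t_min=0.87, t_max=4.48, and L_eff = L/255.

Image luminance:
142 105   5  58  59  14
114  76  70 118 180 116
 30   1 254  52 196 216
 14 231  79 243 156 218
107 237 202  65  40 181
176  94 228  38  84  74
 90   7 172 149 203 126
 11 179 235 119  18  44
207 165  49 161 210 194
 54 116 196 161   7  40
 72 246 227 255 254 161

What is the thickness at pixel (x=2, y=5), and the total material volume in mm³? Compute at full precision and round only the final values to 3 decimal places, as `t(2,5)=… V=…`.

t(2,5)=1.252 V=183.889

span = t_max - t_min = 4.48 - 0.87 = 3.610
L(2,5) = 228, L_eff = 228/255 = 0.894118
t(2,5) = 4.48 - 3.610·0.894118 = 1.252
Σt over all 11·6 pixels = 4507079/25500 ≈ 176.7481961
V = pitch²·Σt = 1.02²·4507079/25500 = 183.889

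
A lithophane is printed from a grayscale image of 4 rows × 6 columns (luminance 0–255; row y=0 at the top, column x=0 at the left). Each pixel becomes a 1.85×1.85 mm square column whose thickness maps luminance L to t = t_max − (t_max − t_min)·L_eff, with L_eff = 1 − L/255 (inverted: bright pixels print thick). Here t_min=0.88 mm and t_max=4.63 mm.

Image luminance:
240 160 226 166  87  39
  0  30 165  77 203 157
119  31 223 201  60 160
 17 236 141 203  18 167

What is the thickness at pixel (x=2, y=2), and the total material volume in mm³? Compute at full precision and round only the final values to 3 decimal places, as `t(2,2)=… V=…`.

span = t_max - t_min = 4.63 - 0.88 = 3.750
L(2,2) = 223, L_eff = 1 - 223/255 = 0.125490 (inverted)
t(2,2) = 4.63 - 3.750·0.125490 = 4.159
Σt over all 4·6 pixels = 57027/850 ≈ 67.0905882
V = pitch²·Σt = 1.85²·57027/850 = 229.618

t(2,2)=4.159 V=229.618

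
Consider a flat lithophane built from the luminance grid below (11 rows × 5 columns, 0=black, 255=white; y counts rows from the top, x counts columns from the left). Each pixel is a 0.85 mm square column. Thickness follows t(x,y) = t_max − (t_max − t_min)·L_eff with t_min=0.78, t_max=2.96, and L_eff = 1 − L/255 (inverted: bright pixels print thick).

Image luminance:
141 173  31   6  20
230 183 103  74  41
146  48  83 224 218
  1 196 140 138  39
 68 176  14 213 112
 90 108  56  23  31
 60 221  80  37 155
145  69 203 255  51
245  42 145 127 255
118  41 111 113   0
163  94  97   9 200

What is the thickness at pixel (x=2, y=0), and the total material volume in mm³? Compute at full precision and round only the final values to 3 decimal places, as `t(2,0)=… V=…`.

t(2,0)=1.045 V=69.056

span = t_max - t_min = 2.96 - 0.78 = 2.180
L(2,0) = 31, L_eff = 1 - 31/255 = 0.878431 (inverted)
t(2,0) = 2.96 - 2.180·0.878431 = 1.045
Σt over all 11·5 pixels = 406211/4250 ≈ 95.5790588
V = pitch²·Σt = 0.85²·406211/4250 = 69.056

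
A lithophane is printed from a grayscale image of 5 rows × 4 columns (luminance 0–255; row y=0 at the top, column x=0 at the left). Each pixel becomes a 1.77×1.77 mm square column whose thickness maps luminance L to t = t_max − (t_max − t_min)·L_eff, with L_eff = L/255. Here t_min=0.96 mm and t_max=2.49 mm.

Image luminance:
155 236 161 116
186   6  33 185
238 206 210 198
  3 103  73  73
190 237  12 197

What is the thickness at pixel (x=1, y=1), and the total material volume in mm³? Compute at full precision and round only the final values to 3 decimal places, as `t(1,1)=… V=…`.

t(1,1)=2.454 V=103.047

span = t_max - t_min = 2.49 - 0.96 = 1.530
L(1,1) = 6, L_eff = 6/255 = 0.023529
t(1,1) = 2.49 - 1.530·0.023529 = 2.454
Σt over all 5·4 pixels = 32.892
V = pitch²·Σt = 1.77²·32.892 = 103.047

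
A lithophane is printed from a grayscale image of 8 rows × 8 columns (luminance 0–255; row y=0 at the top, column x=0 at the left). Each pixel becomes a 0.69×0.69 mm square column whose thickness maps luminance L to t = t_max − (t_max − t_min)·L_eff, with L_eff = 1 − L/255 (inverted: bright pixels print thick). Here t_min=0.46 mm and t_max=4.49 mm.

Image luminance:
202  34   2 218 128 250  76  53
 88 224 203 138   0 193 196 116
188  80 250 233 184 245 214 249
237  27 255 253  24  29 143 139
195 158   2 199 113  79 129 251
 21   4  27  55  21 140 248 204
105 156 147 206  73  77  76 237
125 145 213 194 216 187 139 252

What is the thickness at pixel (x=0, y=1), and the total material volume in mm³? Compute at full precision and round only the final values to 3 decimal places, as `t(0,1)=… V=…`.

t(0,1)=1.851 V=83.729

span = t_max - t_min = 4.49 - 0.46 = 4.030
L(0,1) = 88, L_eff = 1 - 88/255 = 0.654902 (inverted)
t(0,1) = 4.49 - 4.030·0.654902 = 1.851
Σt over all 8·8 pixels = 52759/300 ≈ 175.8633333
V = pitch²·Σt = 0.69²·52759/300 = 83.729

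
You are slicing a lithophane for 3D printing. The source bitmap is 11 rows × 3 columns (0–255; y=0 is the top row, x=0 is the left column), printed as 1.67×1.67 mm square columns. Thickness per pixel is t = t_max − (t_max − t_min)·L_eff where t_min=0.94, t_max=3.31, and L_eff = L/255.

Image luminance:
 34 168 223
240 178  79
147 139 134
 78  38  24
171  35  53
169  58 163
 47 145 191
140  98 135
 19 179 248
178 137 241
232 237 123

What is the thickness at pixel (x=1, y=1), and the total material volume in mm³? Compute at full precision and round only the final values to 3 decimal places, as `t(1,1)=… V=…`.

span = t_max - t_min = 3.31 - 0.94 = 2.370
L(1,1) = 178, L_eff = 178/255 = 0.698039
t(1,1) = 3.31 - 2.370·0.698039 = 1.656
Σt over all 11·3 pixels = 143614/2125 ≈ 67.5830588
V = pitch²·Σt = 1.67²·143614/2125 = 188.482

t(1,1)=1.656 V=188.482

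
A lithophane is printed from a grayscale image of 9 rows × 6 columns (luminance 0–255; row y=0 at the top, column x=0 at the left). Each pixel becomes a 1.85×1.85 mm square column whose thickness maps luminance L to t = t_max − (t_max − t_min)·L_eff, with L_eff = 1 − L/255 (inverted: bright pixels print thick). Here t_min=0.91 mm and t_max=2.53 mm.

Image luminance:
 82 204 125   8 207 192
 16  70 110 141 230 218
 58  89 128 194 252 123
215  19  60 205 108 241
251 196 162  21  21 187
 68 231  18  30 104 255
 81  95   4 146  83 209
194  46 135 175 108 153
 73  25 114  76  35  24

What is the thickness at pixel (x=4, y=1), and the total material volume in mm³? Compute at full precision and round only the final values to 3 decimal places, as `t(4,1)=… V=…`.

t(4,1)=2.371 V=312.011

span = t_max - t_min = 2.53 - 0.91 = 1.620
L(4,1) = 230, L_eff = 1 - 230/255 = 0.098039 (inverted)
t(4,1) = 2.53 - 1.620·0.098039 = 2.371
Σt over all 9·6 pixels = 7749/85 ≈ 91.1647059
V = pitch²·Σt = 1.85²·7749/85 = 312.011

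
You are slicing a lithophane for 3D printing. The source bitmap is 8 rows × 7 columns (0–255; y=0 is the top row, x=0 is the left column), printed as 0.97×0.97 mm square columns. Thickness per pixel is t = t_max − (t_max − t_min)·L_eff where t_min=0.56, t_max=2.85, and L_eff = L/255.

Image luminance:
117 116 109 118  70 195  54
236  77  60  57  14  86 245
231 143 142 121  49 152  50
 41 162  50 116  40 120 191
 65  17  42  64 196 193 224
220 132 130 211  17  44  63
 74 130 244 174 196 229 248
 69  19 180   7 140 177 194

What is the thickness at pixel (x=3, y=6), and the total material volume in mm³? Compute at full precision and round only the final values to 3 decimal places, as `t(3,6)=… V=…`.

t(3,6)=1.287 V=92.195

span = t_max - t_min = 2.85 - 0.56 = 2.290
L(3,6) = 174, L_eff = 174/255 = 0.682353
t(3,6) = 2.85 - 2.290·0.682353 = 1.287
Σt over all 8·7 pixels = 832877/8500 ≈ 97.9855294
V = pitch²·Σt = 0.97²·832877/8500 = 92.195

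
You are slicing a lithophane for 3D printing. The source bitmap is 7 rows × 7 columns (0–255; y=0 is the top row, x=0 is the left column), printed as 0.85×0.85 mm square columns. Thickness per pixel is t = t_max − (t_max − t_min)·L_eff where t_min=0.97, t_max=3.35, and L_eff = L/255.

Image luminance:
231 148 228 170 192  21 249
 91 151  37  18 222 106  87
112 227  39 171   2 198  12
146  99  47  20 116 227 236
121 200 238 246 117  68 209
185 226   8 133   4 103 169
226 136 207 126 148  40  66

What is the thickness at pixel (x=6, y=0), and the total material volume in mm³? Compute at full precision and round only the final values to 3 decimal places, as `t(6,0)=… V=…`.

t(6,0)=1.026 V=74.234

span = t_max - t_min = 3.35 - 0.97 = 2.380
L(6,0) = 249, L_eff = 249/255 = 0.976471
t(6,0) = 3.35 - 2.380·0.976471 = 1.026
Σt over all 7·7 pixels = 102.746
V = pitch²·Σt = 0.85²·102.746 = 74.234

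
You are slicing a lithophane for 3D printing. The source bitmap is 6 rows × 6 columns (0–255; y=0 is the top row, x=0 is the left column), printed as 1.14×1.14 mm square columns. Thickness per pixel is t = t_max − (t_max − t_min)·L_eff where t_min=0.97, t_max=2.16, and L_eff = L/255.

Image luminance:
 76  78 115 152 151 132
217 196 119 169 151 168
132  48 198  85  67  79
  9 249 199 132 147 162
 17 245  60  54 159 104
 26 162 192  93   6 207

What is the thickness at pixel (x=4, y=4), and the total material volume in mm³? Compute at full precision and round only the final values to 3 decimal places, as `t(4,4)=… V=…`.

t(4,4)=1.418 V=73.426

span = t_max - t_min = 2.16 - 0.97 = 1.190
L(4,4) = 159, L_eff = 159/255 = 0.623529
t(4,4) = 2.16 - 1.190·0.623529 = 1.418
Σt over all 6·6 pixels = 21187/375 ≈ 56.4986667
V = pitch²·Σt = 1.14²·21187/375 = 73.426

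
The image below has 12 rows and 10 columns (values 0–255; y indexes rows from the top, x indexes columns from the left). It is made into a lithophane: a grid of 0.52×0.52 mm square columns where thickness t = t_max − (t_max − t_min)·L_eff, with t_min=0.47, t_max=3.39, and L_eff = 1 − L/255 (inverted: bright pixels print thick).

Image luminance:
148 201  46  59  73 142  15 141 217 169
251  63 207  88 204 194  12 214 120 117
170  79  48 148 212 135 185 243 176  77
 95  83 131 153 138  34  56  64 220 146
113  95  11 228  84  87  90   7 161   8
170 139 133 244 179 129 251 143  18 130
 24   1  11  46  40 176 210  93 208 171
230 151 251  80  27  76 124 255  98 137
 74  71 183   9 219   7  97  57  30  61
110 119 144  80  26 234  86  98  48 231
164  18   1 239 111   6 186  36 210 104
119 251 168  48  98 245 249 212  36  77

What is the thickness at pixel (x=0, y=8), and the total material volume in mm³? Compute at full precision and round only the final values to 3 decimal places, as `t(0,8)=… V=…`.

span = t_max - t_min = 3.39 - 0.47 = 2.920
L(0,8) = 74, L_eff = 1 - 74/255 = 0.709804 (inverted)
t(0,8) = 3.39 - 2.920·0.709804 = 1.317
Σt over all 12·10 pixels = 286019/1275 ≈ 224.3286275
V = pitch²·Σt = 0.52²·286019/1275 = 60.658

t(0,8)=1.317 V=60.658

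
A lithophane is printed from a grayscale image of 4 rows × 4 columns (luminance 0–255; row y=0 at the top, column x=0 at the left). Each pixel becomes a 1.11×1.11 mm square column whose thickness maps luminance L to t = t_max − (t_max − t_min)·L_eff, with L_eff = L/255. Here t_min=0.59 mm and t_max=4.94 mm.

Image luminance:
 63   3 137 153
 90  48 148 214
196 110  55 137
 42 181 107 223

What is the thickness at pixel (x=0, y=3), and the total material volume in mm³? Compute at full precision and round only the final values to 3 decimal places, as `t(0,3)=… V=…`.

span = t_max - t_min = 4.94 - 0.59 = 4.350
L(0,3) = 42, L_eff = 42/255 = 0.164706
t(0,3) = 4.94 - 4.350·0.164706 = 4.224
Σt over all 4·4 pixels = 15813/340 ≈ 46.5088235
V = pitch²·Σt = 1.11²·15813/340 = 57.304

t(0,3)=4.224 V=57.304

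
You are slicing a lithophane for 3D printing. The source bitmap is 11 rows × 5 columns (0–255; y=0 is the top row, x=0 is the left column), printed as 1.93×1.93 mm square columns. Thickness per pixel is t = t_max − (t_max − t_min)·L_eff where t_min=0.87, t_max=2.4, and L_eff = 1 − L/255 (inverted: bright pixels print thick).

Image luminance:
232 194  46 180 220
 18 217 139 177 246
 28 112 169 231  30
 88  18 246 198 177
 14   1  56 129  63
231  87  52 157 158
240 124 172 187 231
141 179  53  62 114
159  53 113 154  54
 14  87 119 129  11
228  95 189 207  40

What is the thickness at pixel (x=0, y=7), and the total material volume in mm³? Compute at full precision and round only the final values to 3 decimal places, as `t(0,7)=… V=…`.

t(0,7)=1.716 V=336.224

span = t_max - t_min = 2.4 - 0.87 = 1.530
L(0,7) = 141, L_eff = 1 - 141/255 = 0.447059 (inverted)
t(0,7) = 2.4 - 1.530·0.447059 = 1.716
Σt over all 11·5 pixels = 90.264
V = pitch²·Σt = 1.93²·90.264 = 336.224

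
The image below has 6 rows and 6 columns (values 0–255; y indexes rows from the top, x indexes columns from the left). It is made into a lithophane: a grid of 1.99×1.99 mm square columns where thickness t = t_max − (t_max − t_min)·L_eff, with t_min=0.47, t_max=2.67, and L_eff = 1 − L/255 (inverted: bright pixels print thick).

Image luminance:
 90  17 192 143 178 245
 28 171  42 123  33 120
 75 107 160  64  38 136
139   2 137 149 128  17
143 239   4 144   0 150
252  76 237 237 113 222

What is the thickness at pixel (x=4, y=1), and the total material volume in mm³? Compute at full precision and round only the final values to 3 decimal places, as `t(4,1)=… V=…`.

t(4,1)=0.755 V=215.659

span = t_max - t_min = 2.67 - 0.47 = 2.200
L(4,1) = 33, L_eff = 1 - 33/255 = 0.870588 (inverted)
t(4,1) = 2.67 - 2.200·0.870588 = 0.755
Σt over all 6·6 pixels = 69434/1275 ≈ 54.4580392
V = pitch²·Σt = 1.99²·69434/1275 = 215.659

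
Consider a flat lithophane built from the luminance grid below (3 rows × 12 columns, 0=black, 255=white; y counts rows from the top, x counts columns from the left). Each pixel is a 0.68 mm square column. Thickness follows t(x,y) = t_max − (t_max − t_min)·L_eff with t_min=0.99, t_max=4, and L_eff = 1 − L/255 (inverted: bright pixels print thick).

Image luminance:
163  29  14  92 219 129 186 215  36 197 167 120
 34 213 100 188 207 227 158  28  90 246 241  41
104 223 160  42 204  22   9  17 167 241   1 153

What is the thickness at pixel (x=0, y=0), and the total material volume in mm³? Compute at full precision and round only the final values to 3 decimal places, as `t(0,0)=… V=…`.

t(0,0)=2.914 V=42.040

span = t_max - t_min = 4 - 0.99 = 3.010
L(0,0) = 163, L_eff = 1 - 163/255 = 0.360784 (inverted)
t(0,0) = 4 - 3.010·0.360784 = 2.914
Σt over all 3·12 pixels = 772801/8500 ≈ 90.9177647
V = pitch²·Σt = 0.68²·772801/8500 = 42.040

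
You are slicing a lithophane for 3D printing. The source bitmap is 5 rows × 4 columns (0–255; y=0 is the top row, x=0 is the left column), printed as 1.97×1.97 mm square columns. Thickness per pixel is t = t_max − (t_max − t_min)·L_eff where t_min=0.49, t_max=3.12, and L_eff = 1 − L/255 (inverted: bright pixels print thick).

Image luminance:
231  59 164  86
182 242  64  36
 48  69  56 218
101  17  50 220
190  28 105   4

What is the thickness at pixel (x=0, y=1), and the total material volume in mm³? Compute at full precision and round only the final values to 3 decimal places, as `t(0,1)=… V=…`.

t(0,1)=2.367 V=124.890

span = t_max - t_min = 3.12 - 0.49 = 2.630
L(0,1) = 182, L_eff = 1 - 182/255 = 0.286275 (inverted)
t(0,1) = 3.12 - 2.630·0.286275 = 2.367
Σt over all 5·4 pixels = 82061/2550 ≈ 32.1807843
V = pitch²·Σt = 1.97²·82061/2550 = 124.890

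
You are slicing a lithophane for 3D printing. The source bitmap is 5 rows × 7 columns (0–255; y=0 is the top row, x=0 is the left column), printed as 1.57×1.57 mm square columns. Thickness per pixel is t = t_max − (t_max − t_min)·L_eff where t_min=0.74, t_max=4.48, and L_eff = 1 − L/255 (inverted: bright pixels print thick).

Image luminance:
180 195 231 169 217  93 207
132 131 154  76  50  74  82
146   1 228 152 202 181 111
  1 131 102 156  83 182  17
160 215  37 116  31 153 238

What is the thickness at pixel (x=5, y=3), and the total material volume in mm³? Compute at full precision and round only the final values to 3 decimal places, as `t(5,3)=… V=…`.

t(5,3)=3.409 V=231.369

span = t_max - t_min = 4.48 - 0.74 = 3.740
L(5,3) = 182, L_eff = 1 - 182/255 = 0.286275 (inverted)
t(5,3) = 4.48 - 3.740·0.286275 = 3.409
Σt over all 5·7 pixels = 70399/750 ≈ 93.8653333
V = pitch²·Σt = 1.57²·70399/750 = 231.369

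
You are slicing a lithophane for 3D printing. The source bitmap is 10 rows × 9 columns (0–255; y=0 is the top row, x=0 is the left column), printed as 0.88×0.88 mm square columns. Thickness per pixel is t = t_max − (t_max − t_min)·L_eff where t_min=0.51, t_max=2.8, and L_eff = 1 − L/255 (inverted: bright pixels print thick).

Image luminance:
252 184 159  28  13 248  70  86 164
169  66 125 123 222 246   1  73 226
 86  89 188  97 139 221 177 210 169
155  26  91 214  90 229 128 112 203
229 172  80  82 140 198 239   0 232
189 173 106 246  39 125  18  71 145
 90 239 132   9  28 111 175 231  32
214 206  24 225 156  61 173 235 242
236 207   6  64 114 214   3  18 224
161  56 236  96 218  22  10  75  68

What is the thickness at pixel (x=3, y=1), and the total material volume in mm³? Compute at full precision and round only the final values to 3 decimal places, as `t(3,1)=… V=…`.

t(3,1)=1.615 V=120.208

span = t_max - t_min = 2.8 - 0.51 = 2.290
L(3,1) = 123, L_eff = 1 - 123/255 = 0.517647 (inverted)
t(3,1) = 2.8 - 2.290·0.517647 = 1.615
Σt over all 10·9 pixels = 329858/2125 ≈ 155.2272941
V = pitch²·Σt = 0.88²·329858/2125 = 120.208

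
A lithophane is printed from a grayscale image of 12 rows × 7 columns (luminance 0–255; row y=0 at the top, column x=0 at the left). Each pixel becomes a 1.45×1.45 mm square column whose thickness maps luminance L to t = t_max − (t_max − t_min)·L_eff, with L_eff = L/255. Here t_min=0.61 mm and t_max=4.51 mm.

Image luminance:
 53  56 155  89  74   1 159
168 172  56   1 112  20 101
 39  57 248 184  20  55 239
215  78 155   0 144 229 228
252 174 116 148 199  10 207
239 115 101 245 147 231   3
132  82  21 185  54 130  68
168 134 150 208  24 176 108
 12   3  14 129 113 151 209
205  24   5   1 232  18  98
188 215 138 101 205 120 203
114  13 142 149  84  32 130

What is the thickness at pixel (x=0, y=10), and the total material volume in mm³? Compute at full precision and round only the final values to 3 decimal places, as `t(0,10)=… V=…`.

t(0,10)=1.635 V=475.499

span = t_max - t_min = 4.51 - 0.61 = 3.900
L(0,10) = 188, L_eff = 188/255 = 0.737255
t(0,10) = 4.51 - 3.900·0.737255 = 1.635
Σt over all 12·7 pixels = 38447/170 ≈ 226.1588235
V = pitch²·Σt = 1.45²·38447/170 = 475.499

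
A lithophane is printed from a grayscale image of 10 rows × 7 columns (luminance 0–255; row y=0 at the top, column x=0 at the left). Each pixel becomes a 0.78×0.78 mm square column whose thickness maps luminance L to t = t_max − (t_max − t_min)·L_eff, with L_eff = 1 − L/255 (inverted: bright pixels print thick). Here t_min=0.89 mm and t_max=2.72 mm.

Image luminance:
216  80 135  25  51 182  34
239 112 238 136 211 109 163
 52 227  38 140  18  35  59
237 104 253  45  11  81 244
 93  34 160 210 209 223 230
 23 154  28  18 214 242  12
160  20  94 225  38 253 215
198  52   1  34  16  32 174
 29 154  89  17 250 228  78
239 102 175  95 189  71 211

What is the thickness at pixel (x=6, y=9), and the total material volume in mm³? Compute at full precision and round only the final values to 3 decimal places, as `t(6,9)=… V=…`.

t(6,9)=2.404 V=76.168

span = t_max - t_min = 2.72 - 0.89 = 1.830
L(6,9) = 211, L_eff = 1 - 211/255 = 0.172549 (inverted)
t(6,9) = 2.72 - 1.830·0.172549 = 2.404
Σt over all 10·7 pixels = 532077/4250 ≈ 125.1945882
V = pitch²·Σt = 0.78²·532077/4250 = 76.168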